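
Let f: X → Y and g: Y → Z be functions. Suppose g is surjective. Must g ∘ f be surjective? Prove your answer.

No. Take X = {1}, Y = Z = {1, 2, 3, 4, 5}, f(1) = 1, and g = identity (surjective).
Then (g ∘ f)(1) = 1, and 5 ∈ Z has no preimage under g ∘ f, so g ∘ f is not surjective.

not surjective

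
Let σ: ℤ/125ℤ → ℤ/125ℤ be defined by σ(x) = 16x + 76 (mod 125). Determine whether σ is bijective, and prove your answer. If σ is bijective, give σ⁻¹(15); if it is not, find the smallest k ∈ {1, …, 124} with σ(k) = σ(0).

4

Recall that σ is injective when σ(a) = σ(b) forces a = b.
Suppose σ(a) = σ(b) in ℤ/125ℤ. Then 16a + 76 ≡ 16b + 76 (mod 125), thus 16(a − b) ≡ 0 (mod 125).
Since gcd(16, 125) = 1, 16 is invertible modulo 125, therefore a − b ≡ 0 (mod 125), i.e. a = b.
We now compute 16⁻¹ mod 125 explicitly. Euclid's algorithm: 125 = 7·16 + 13, 16 = 1·13 + 3, 13 = 4·3 + 1; back-substituting gives 1 = 86·16 − 11·125, so 16⁻¹ ≡ 86 (mod 125).
For any y ∈ ℤ/125ℤ, x = 86(y − 76) mod 125 satisfies σ(x) = 16·86(y − 76) + 76 ≡ y (since 16·86 ≡ 1 mod 125). So every y has a preimage.
So σ is bijective.
Since σ is bijective, we compute σ⁻¹(15): solve 16x + 76 ≡ 15 (mod 125), i.e. 16x ≡ 64 (mod 125).
Multiplying by 16⁻¹ = 86 gives x ≡ 86·64 = 5504 = 44·125 + 4 ≡ 4 (mod 125).
Check: σ(4) = 16·4 + 76 = 140 = 1·125 + 15 ≡ 15 (mod 125).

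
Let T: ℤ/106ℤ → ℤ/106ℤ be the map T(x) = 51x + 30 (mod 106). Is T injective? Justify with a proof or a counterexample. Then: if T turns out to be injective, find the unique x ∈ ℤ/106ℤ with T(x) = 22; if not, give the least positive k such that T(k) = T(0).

Recall that T is injective when T(u) = T(v) forces u = v.
Suppose T(u) = T(v) in ℤ/106ℤ. Then 51u + 30 ≡ 51v + 30 (mod 106), hence 51(u − v) ≡ 0 (mod 106).
Since gcd(51, 106) = 1, 51 is invertible modulo 106, hence u − v ≡ 0 (mod 106), i.e. u = v.
Thus T is injective.
We now compute 51⁻¹ mod 106 explicitly. Euclid's algorithm: 106 = 2·51 + 4, 51 = 12·4 + 3, 4 = 1·3 + 1; back-substituting gives 1 = 79·51 − 38·106, so 51⁻¹ ≡ 79 (mod 106).
Since T is injective, we find T⁻¹(22): we need 51x ≡ 22 − 30 ≡ 98 (mod 106). Using 51⁻¹ = 79: x ≡ 79·98 = 7742 = 73·106 + 4, so x = 4.
Check: T(4) = 51·4 + 30 = 234 = 2·106 + 22 ≡ 22 (mod 106).

4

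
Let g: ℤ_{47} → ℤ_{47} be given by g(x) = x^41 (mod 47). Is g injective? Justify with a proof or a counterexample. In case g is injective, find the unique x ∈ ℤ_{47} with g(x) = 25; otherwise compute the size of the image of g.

Since 47 is prime, the nonzero elements of ℤ_{47} form a cyclic group of order 46.
As gcd(41, 46) = 1, raising to the 41st power is a bijection on this group: if s^41 ≡ t^41 then (st^{−1})^41 = 1, and the only element of order dividing gcd(41, 46) = 1 is 1, so s = t.
With g(0) = 0 this makes g injective on all of ℤ_{47}, hence bijective (finite equal-size domain and codomain). In particular g is injective.
Since g is injective, we find the preimage of 25. The inverse of x ↦ x^41 on (ℤ_{47})^× is x ↦ x^9, because 41·9 = 369 = 8·46 + 1 ≡ 1 (mod 46) and x^{46} = 1 for x ≠ 0 (Fermat). So g⁻¹(25) = 25^9 mod 47.
Repeated squaring mod 47: 25^1 ≡ 25, 25^2 ≡ 25² = 625 ≡ 14, 25^4 ≡ 14² = 196 ≡ 8, 25^8 ≡ 8² = 64 ≡ 17. Since 9 = 8 + 1, 25^9 ≡ 17·25: 17·25 = 425 ≡ 2. So 25^9 ≡ 2 (mod 47).
Hence g⁻¹(25) = 2.

2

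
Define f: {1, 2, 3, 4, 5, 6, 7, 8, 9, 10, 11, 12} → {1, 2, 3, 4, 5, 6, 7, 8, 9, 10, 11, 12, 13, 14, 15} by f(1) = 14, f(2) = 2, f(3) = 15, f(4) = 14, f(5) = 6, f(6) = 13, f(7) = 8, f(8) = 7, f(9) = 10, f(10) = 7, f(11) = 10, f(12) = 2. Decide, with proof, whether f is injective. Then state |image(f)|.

8

f(1) = 14 = f(4) with 1 ≠ 4, so f is not injective.
The image of f is {2, 6, 7, 8, 10, 13, 14, 15}, which has 8 elements.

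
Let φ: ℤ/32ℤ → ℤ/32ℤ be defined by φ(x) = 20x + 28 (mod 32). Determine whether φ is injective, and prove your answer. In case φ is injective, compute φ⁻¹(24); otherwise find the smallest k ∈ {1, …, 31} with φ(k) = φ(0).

We have gcd(20, 32) = 4 > 1. Taking s = 0 and t = 8: φ(0) = 28 and φ(8) = 20·8 + 28 = 188 ≡ 28 (mod 32).
So φ(0) = φ(8) while 0 ≠ 8, so φ is not injective.
Since φ is not injective, we find the least positive k with φ(k) = φ(0): this means 20k ≡ 0 (mod 32), i.e. 32 ∣ 20k. Since gcd(20, 32) = 4, dividing through by 4 this holds exactly when 8 ∣ 5k, and as gcd(5, 8) = 1, exactly when 8 ∣ k.
The smallest positive such k is 8.

8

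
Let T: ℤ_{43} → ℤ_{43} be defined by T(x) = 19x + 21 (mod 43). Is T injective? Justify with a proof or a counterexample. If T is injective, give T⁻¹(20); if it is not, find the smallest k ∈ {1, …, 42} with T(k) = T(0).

Recall: T is injective if T(a) = T(b) implies a = b.
If T(a) = T(b), then 19a ≡ 19b (mod 43). Because gcd(19, 43) = 1, we may cancel 19 to get a ≡ b (mod 43).
Therefore T is injective.
We now compute 19⁻¹ mod 43 explicitly. Euclid's algorithm: 43 = 2·19 + 5, 19 = 3·5 + 4, 5 = 1·4 + 1; back-substituting gives 1 = 34·19 − 15·43, so 19⁻¹ ≡ 34 (mod 43).
Since T is injective, we compute T⁻¹(20): solve 19x + 21 ≡ 20 (mod 43), i.e. 19x ≡ 42 (mod 43).
Multiplying by 19⁻¹ = 34 gives x ≡ 34·42 = 1428 = 33·43 + 9 ≡ 9 (mod 43).
Check: T(9) = 19·9 + 21 = 192 = 4·43 + 20 ≡ 20 (mod 43).

9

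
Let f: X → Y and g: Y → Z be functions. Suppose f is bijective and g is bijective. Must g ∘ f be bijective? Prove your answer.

Injectivity: if g(f(a)) = g(f(b)) then f(a) = f(b) (g injective) so a = b (f injective).
Surjectivity: for c ∈ Z pick b with g(b) = c, then a with f(a) = b; then (g ∘ f)(a) = c.
So g ∘ f is bijective.

bijective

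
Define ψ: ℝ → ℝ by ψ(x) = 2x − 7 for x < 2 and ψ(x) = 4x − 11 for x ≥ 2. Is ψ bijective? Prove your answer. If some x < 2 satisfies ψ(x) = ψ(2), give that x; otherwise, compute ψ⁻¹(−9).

Both pieces are strictly increasing (slopes 2 and 4), so each is injective on its own interval.
The left piece maps (−∞, 2) onto (−∞, −3); the right piece maps [2, ∞) onto [−3, ∞).
Since −3 = −3, the images partition ℝ: ψ is injective and surjective, hence bijective.
Because the two images are disjoint, no x < 2 has ψ(x) = ψ(2), so we compute ψ⁻¹(−9): −9 lies in (−∞, −3), so solve 2x − 7 = −9: x = (−9 + 7)/2 = −1.

-1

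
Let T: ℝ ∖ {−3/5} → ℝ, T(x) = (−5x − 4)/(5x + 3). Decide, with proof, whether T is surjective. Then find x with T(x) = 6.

If T(x) = −1, cross-multiplying gives 5(−5x − 4) = −5(5x + 3), which simplifies to −20 = −15 — false.  So −1 has no preimage and T is not surjective.
Solving T(x) = 6: cross-multiplying gives −5x − 4 = 6(5x + 3), which rearranges to −35x = 22, so x = −22/35.

-22/35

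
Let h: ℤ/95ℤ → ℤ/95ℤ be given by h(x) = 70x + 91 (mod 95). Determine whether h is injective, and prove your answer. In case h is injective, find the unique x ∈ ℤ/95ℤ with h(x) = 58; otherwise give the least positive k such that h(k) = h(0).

We have gcd(70, 95) = 5 > 1. Taking a = 0 and b = 19: h(0) = 91 and h(19) = 70·19 + 91 = 1421 ≡ 91 (mod 95).
So h(0) = h(19) while 0 ≠ 19, thus h is not injective.
Since h is not injective, we find the least positive k with h(k) = h(0): this means 70k ≡ 0 (mod 95), i.e. 95 ∣ 70k. Since gcd(70, 95) = 5, dividing through by 5 this holds exactly when 19 ∣ 14k, and as gcd(14, 19) = 1, exactly when 19 ∣ k.
The smallest positive such k is 19.

19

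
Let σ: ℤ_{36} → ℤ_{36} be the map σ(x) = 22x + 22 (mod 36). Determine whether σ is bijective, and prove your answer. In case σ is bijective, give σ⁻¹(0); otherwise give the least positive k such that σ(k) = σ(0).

Recall: σ is injective if σ(a) = σ(b) implies a = b.
We have gcd(22, 36) = 2 > 1. Taking a = 0 and b = 18: σ(0) = 22 and σ(18) = 22·18 + 22 = 418 ≡ 22 (mod 36).
So σ(0) = σ(18) while 0 ≠ 18, therefore σ is not injective, hence not bijective.
Since σ is not bijective, we find the least positive k with σ(k) = σ(0): this means 22k ≡ 0 (mod 36), i.e. 36 ∣ 22k. Since gcd(22, 36) = 2, dividing through by 2 this holds exactly when 18 ∣ 11k, and as gcd(11, 18) = 1, exactly when 18 ∣ k.
The smallest positive such k is 18.

18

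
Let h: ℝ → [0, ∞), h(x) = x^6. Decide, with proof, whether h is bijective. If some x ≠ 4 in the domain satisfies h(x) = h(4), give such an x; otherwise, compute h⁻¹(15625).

-4

h(4) = 4096 = (−4)^6 = h(−4) (since 6 is even), with 4 ≠ −4. So h is not injective, hence not bijective.
For the follow-up, such an x exists: taking x = −4 ∈ ℝ gives h(−4) = 4096 = h(4) with −4 ≠ 4.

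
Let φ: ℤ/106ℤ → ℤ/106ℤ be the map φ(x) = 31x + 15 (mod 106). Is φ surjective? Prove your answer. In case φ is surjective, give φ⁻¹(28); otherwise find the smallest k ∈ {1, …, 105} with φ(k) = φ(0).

Since gcd(31, 106) = 1, 31 is invertible modulo 106. Euclid's algorithm: 106 = 3·31 + 13, 31 = 2·13 + 5, 13 = 2·5 + 3, 5 = 1·3 + 2, 3 = 1·2 + 1; back-substituting gives 1 = 65·31 − 19·106, so 31⁻¹ ≡ 65 (mod 106).
Then y ↦ 65(y − 15) is a two-sided inverse to φ, so every y ∈ ℤ/106ℤ has a preimage.
Therefore φ is surjective.
Since φ is surjective, we find φ⁻¹(28): we need 31x ≡ 28 − 15 ≡ 13 (mod 106). Using 31⁻¹ = 65: x ≡ 65·13 = 845 = 7·106 + 103, so x = 103.
Check: φ(103) = 31·103 + 15 = 3208 = 30·106 + 28 ≡ 28 (mod 106).

103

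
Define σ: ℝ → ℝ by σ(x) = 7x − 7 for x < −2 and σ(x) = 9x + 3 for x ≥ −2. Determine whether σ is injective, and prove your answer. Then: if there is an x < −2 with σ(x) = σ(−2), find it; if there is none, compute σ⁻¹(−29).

-22/7

Both pieces are strictly increasing (slopes 7 and 9), so each is injective on its own interval.
The left piece maps (−∞, −2) onto (−∞, −21); the right piece maps [−2, ∞) onto [−15, ∞).
These images are disjoint, so no value is attained by both pieces. Thus σ is injective.
Because the two images are disjoint, no x < −2 has σ(x) = σ(−2), so we compute σ⁻¹(−29): −29 lies in (−∞, −21), so solve 7x − 7 = −29: x = (−29 + 7)/7 = −22/7.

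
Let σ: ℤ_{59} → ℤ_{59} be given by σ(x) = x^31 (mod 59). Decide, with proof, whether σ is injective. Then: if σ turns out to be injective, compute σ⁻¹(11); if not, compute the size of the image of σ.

44

Since 59 is prime, the nonzero elements of ℤ_{59} form a cyclic group of order 58.
As gcd(31, 58) = 1, raising to the 31st power is a bijection on this group: if a^31 ≡ b^31 then (ab^{−1})^31 = 1, and the only element of order dividing gcd(31, 58) = 1 is 1, so a = b.
With σ(0) = 0 this makes σ injective on all of ℤ_{59}, hence bijective (finite equal-size domain and codomain). In particular σ is injective.
Since σ is injective, we find the preimage of 11. The inverse of x ↦ x^31 on (ℤ_{59})^× is x ↦ x^15, because 31·15 = 465 = 8·58 + 1 ≡ 1 (mod 58) and x^{58} = 1 for x ≠ 0 (Fermat). So σ⁻¹(11) = 11^15 mod 59.
Repeated squaring mod 59: 11^1 ≡ 11, 11^2 ≡ 11² = 121 ≡ 3, 11^4 ≡ 3² = 9, 11^8 ≡ 9² = 81 ≡ 22. Since 15 = 8 + 4 + 2 + 1, 11^15 ≡ 22·9·3·11: 22·9 = 198 ≡ 21, then 21·3 = 63 ≡ 4, then 4·11 = 44. So 11^15 ≡ 44 (mod 59).
Hence σ⁻¹(11) = 44.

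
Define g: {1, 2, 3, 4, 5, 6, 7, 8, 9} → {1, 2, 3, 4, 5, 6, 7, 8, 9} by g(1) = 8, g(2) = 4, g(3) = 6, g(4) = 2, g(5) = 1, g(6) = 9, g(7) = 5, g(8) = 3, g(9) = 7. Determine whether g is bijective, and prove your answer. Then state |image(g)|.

The values 8, 4, 6, 2, 1, 9, 5, 3, 7 are a permutation of {1, 2, 3, 4, 5, 6, 7, 8, 9}: each element appears exactly once.
So g is injective and surjective, hence bijective.
The image of g is {1, 2, 3, 4, 5, 6, 7, 8, 9}, which has 9 elements.

9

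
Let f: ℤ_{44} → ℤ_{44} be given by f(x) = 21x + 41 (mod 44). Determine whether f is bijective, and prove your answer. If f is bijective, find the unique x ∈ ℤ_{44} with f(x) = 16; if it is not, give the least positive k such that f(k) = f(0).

Recall: injectivity means: for all x_1, x_2 in the domain, f(x_1) = f(x_2) implies x_1 = x_2.
Suppose f(x_1) = f(x_2) in ℤ_{44}. Then 21x_1 + 41 ≡ 21x_2 + 41 (mod 44), thus 21(x_1 − x_2) ≡ 0 (mod 44).
Since gcd(21, 44) = 1, 21 is invertible modulo 44, thus x_1 − x_2 ≡ 0 (mod 44), i.e. x_1 = x_2.
We now compute 21⁻¹ mod 44 explicitly. Euclid's algorithm: 44 = 2·21 + 2, 21 = 10·2 + 1; back-substituting gives 1 = 21·21 − 10·44, so 21⁻¹ ≡ 21 (mod 44).
For any y ∈ ℤ_{44}, x = 21(y − 41) mod 44 satisfies f(x) = 21·21(y − 41) + 41 ≡ y (since 21·21 ≡ 1 mod 44). So every y has a preimage.
Thus f is bijective.
Since f is bijective, we find f⁻¹(16): we need 21x ≡ 16 − 41 ≡ 19 (mod 44). Using 21⁻¹ = 21: x ≡ 21·19 = 399 = 9·44 + 3, so x = 3.
Check: f(3) = 21·3 + 41 = 104 = 2·44 + 16 ≡ 16 (mod 44).

3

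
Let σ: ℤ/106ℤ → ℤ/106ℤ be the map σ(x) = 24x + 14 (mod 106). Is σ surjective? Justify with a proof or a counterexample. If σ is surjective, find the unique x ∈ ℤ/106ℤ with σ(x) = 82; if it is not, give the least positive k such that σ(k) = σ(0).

Since gcd(24, 106) = 2, we have 24x ≡ 0 (mod 2) for all x, so σ(x) ≡ 0 (mod 2).
But 1 ≢ 0 (mod 2), so 1 ∈ ℤ/106ℤ has no preimage. Thus σ is not surjective.
Since σ is not surjective, we find the least positive k with σ(k) = σ(0): this means 24k ≡ 0 (mod 106), i.e. 106 ∣ 24k. Since gcd(24, 106) = 2, dividing through by 2 this holds exactly when 53 ∣ 12k, and as gcd(12, 53) = 1, exactly when 53 ∣ k.
The smallest positive such k is 53.

53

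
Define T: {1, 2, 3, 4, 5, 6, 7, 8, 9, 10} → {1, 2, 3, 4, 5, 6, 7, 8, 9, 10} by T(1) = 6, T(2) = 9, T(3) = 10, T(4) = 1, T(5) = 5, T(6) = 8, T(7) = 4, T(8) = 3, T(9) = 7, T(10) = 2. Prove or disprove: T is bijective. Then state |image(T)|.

The values 6, 9, 10, 1, 5, 8, 4, 3, 7, 2 are a permutation of {1, 2, 3, 4, 5, 6, 7, 8, 9, 10}: each element appears exactly once.
So T is injective and surjective, hence bijective.
The image of T is {1, 2, 3, 4, 5, 6, 7, 8, 9, 10}, which has 10 elements.

10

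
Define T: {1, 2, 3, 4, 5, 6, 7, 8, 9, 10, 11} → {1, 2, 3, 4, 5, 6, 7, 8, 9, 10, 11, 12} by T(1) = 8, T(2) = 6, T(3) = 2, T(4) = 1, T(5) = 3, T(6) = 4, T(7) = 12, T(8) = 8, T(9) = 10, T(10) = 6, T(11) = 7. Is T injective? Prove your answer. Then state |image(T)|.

9

T(1) = 8 = T(8) with 1 ≠ 8, so T is not injective.
The image of T is {1, 2, 3, 4, 6, 7, 8, 10, 12}, which has 9 elements.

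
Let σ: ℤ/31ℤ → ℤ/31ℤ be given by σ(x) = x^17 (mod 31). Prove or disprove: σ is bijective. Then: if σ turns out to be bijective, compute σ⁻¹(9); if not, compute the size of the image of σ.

Since 31 is prime, the nonzero elements of ℤ/31ℤ form a cyclic group of order 30.
As gcd(17, 30) = 1, raising to the 17th power is a bijection on this group: if x_1^17 ≡ x_2^17 then (x_1x_2^{−1})^17 = 1, and the only element of order dividing gcd(17, 30) = 1 is 1, so x_1 = x_2.
With σ(0) = 0 this makes σ injective on all of ℤ/31ℤ, hence bijective (finite equal-size domain and codomain). In particular σ is bijective.
Since σ is bijective, we find the preimage of 9. The inverse of x ↦ x^17 on (ℤ/31ℤ)^× is x ↦ x^23, because 17·23 = 391 = 13·30 + 1 ≡ 1 (mod 30) and x^{30} = 1 for x ≠ 0 (Fermat). So σ⁻¹(9) = 9^23 mod 31.
Repeated squaring mod 31: 9^1 ≡ 9, 9^2 ≡ 9² = 81 ≡ 19, 9^4 ≡ 19² = 361 ≡ 20, 9^8 ≡ 20² = 400 ≡ 28, 9^16 ≡ 28² = 784 ≡ 9. Since 23 = 16 + 4 + 2 + 1, 9^23 ≡ 9·20·19·9: 9·20 = 180 ≡ 25, then 25·19 = 475 ≡ 10, then 10·9 = 90 ≡ 28. So 9^23 ≡ 28 (mod 31).
Hence σ⁻¹(9) = 28.

28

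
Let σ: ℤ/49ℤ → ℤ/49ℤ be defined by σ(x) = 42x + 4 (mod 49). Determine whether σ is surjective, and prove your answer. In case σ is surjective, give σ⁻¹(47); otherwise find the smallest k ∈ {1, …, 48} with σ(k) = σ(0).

By definition, surjectivity means every element of the codomain has a preimage under σ.
Since gcd(42, 49) = 7, we have 42x ≡ 0 (mod 7) for all x, so σ(x) ≡ 4 (mod 7).
But 0 ≢ 4 (mod 7), so 0 ∈ ℤ/49ℤ has no preimage. Therefore σ is not surjective.
Since σ is not surjective, we find the least positive k with σ(k) = σ(0): this means 42k ≡ 0 (mod 49), i.e. 49 ∣ 42k. Since gcd(42, 49) = 7, dividing through by 7 this holds exactly when 7 ∣ 6k, and as gcd(6, 7) = 1, exactly when 7 ∣ k.
The smallest positive such k is 7.

7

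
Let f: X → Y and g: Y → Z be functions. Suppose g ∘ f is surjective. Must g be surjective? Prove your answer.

surjective

Let c ∈ Z. Since g ∘ f is surjective, some a ∈ X has g(f(a)) = c. Then b = f(a) ∈ Y satisfies g(b) = c. So g is surjective.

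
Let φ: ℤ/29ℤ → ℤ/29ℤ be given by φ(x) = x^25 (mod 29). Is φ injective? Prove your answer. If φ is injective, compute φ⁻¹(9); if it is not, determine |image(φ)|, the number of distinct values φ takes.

Since 29 is prime, the nonzero elements of ℤ/29ℤ form a cyclic group of order 28.
As gcd(25, 28) = 1, raising to the 25th power is a bijection on this group: if a^25 ≡ b^25 then (ab^{−1})^25 = 1, and the only element of order dividing gcd(25, 28) = 1 is 1, so a = b.
With φ(0) = 0 this makes φ injective on all of ℤ/29ℤ, hence bijective (finite equal-size domain and codomain). In particular φ is injective.
Since φ is injective, we find the preimage of 9. The inverse of x ↦ x^25 on (ℤ/29ℤ)^× is x ↦ x^9, because 25·9 = 225 = 8·28 + 1 ≡ 1 (mod 28) and x^{28} = 1 for x ≠ 0 (Fermat). So φ⁻¹(9) = 9^9 mod 29.
Repeated squaring mod 29: 9^1 ≡ 9, 9^2 ≡ 9² = 81 ≡ 23, 9^4 ≡ 23² = 529 ≡ 7, 9^8 ≡ 7² = 49 ≡ 20. Since 9 = 8 + 1, 9^9 ≡ 20·9: 20·9 = 180 ≡ 6. So 9^9 ≡ 6 (mod 29).
Hence φ⁻¹(9) = 6.

6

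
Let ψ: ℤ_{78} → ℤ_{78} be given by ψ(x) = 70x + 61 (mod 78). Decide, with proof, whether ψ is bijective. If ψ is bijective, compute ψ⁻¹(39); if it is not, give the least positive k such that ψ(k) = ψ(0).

We have gcd(70, 78) = 2 > 1. Taking s = 0 and t = 39: ψ(0) = 61 and ψ(39) = 70·39 + 61 = 2791 ≡ 61 (mod 78).
So ψ(0) = ψ(39) while 0 ≠ 39, therefore ψ is not injective, hence not bijective.
Since ψ is not bijective, we find the least positive k with ψ(k) = ψ(0): this means 70k ≡ 0 (mod 78), i.e. 78 ∣ 70k. Since gcd(70, 78) = 2, dividing through by 2 this holds exactly when 39 ∣ 35k, and as gcd(35, 39) = 1, exactly when 39 ∣ k.
The smallest positive such k is 39.

39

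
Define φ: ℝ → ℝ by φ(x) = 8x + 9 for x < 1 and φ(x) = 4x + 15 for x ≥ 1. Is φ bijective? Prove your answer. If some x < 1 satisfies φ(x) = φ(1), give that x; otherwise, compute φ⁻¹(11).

Both pieces are strictly increasing (slopes 8 and 4), so each is injective on its own interval.
The left piece maps (−∞, 1) onto (−∞, 17); the right piece maps [1, ∞) onto [19, ∞).
The images leave a gap (17 has no preimage), so φ is not surjective, hence not bijective.
Because the two images are disjoint, no x < 1 has φ(x) = φ(1), so we compute φ⁻¹(11): 11 lies in (−∞, 17), so solve 8x + 9 = 11: x = (11 − 9)/8 = 1/4.

1/4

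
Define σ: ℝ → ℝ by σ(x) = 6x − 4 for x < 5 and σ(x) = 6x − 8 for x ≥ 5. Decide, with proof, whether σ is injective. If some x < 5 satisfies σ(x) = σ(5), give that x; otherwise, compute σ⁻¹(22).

13/3

Both pieces are strictly increasing (slopes 6 and 6), so each is injective on its own interval.
The left piece maps (−∞, 5) onto (−∞, 26); the right piece maps [5, ∞) onto [22, ∞).
These images overlap. In particular σ(5) = 22 (right piece), and solving 6x − 4 = 22 on the left piece gives x = 13/3 < 5.
So σ(13/3) = σ(5) with 13/3 ≠ 5, and σ is not injective. This x = 13/3 is the requested value below 5.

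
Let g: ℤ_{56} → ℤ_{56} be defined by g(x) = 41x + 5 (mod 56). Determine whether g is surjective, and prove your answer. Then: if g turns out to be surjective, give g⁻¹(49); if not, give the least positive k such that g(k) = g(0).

12

Recall that g is surjective if every y in the codomain equals g(x) for some x in the domain.
Since gcd(41, 56) = 1, 41 is invertible modulo 56. Euclid's algorithm: 56 = 1·41 + 15, 41 = 2·15 + 11, 15 = 1·11 + 4, 11 = 2·4 + 3, 4 = 1·3 + 1; back-substituting gives 1 = 41·41 − 30·56, so 41⁻¹ ≡ 41 (mod 56).
For any y ∈ ℤ_{56}, x = 41(y − 5) mod 56 satisfies g(x) = 41·41(y − 5) + 5 ≡ y (since 41·41 ≡ 1 mod 56). So every y has a preimage.
So g is surjective.
Since g is surjective, we compute g⁻¹(49): solve 41x + 5 ≡ 49 (mod 56), i.e. 41x ≡ 44 (mod 56).
Multiplying by 41⁻¹ = 41 gives x ≡ 41·44 = 1804 = 32·56 + 12 ≡ 12 (mod 56).
Check: g(12) = 41·12 + 5 = 497 = 8·56 + 49 ≡ 49 (mod 56).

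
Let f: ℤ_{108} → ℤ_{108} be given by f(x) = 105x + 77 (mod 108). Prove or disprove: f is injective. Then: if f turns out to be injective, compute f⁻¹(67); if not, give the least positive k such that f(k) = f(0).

We have gcd(105, 108) = 3 > 1. Taking u = 0 and v = 36: f(0) = 77 and f(36) = 105·36 + 77 = 3857 ≡ 77 (mod 108).
So f(0) = f(36) while 0 ≠ 36, hence f is not injective.
Since f is not injective, we find the least positive k with f(k) = f(0): this means 105k ≡ 0 (mod 108), i.e. 108 ∣ 105k. Since gcd(105, 108) = 3, dividing through by 3 this holds exactly when 36 ∣ 35k, and as gcd(35, 36) = 1, exactly when 36 ∣ k.
The smallest positive such k is 36.

36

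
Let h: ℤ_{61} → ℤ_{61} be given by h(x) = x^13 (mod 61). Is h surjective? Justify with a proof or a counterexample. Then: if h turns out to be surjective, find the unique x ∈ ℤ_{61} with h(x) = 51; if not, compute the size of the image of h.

Since 61 is prime, the nonzero elements of ℤ_{61} form a cyclic group of order 60.
As gcd(13, 60) = 1, raising to the 13th power is a bijection on this group: if u^13 ≡ v^13 then (uv^{−1})^13 = 1, and the only element of order dividing gcd(13, 60) = 1 is 1, so u = v.
With h(0) = 0 this makes h injective on all of ℤ_{61}, hence bijective (finite equal-size domain and codomain). In particular h is surjective.
Since h is surjective, we find the preimage of 51. The inverse of x ↦ x^13 on (ℤ_{61})^× is x ↦ x^37, because 13·37 = 481 = 8·60 + 1 ≡ 1 (mod 60) and x^{60} = 1 for x ≠ 0 (Fermat). So h⁻¹(51) = 51^37 mod 61.
Repeated squaring mod 61: 51^1 ≡ 51, 51^2 ≡ 51² = 2601 ≡ 39, 51^4 ≡ 39² = 1521 ≡ 57, 51^8 ≡ 57² = 3249 ≡ 16, 51^16 ≡ 16² = 256 ≡ 12, 51^32 ≡ 12² = 144 ≡ 22. Since 37 = 32 + 4 + 1, 51^37 ≡ 22·57·51: 22·57 = 1254 ≡ 34, then 34·51 = 1734 ≡ 26. So 51^37 ≡ 26 (mod 61).
Hence h⁻¹(51) = 26.

26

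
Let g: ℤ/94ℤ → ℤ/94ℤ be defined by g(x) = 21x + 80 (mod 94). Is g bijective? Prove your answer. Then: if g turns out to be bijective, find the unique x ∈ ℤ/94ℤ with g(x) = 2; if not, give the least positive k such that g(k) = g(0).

If g(x_1) = g(x_2), then 21x_1 ≡ 21x_2 (mod 94). Because gcd(21, 94) = 1, we may cancel 21 to get x_1 ≡ x_2 (mod 94).
We now compute 21⁻¹ mod 94 explicitly. Euclid's algorithm: 94 = 4·21 + 10, 21 = 2·10 + 1; back-substituting gives 1 = 9·21 − 2·94, so 21⁻¹ ≡ 9 (mod 94).
Then y ↦ 9(y − 80) is a two-sided inverse to g, so every y ∈ ℤ/94ℤ has a preimage.
Hence g is bijective.
Since g is bijective, we find g⁻¹(2): we need 21x ≡ 2 − 80 ≡ 16 (mod 94). Using 21⁻¹ = 9: x ≡ 9·16 = 144 = 1·94 + 50, so x = 50.
Check: g(50) = 21·50 + 80 = 1130 = 12·94 + 2 ≡ 2 (mod 94).

50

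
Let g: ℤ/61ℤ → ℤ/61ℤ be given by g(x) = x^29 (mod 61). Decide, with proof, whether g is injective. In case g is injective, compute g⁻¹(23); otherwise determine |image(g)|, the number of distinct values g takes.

53

Since 61 is prime, the nonzero elements of ℤ/61ℤ form a cyclic group of order 60.
As gcd(29, 60) = 1, raising to the 29th power is a bijection on this group: if s^29 ≡ t^29 then (st^{−1})^29 = 1, and the only element of order dividing gcd(29, 60) = 1 is 1, so s = t.
With g(0) = 0 this makes g injective on all of ℤ/61ℤ, hence bijective (finite equal-size domain and codomain). In particular g is injective.
Since g is injective, we find the preimage of 23. The inverse of x ↦ x^29 on (ℤ/61ℤ)^× is x ↦ x^29, because 29·29 = 841 = 14·60 + 1 ≡ 1 (mod 60) and x^{60} = 1 for x ≠ 0 (Fermat). So g⁻¹(23) = 23^29 mod 61.
Repeated squaring mod 61: 23^1 ≡ 23, 23^2 ≡ 23² = 529 ≡ 41, 23^4 ≡ 41² = 1681 ≡ 34, 23^8 ≡ 34² = 1156 ≡ 58, 23^16 ≡ 58² = 3364 ≡ 9. Since 29 = 16 + 8 + 4 + 1, 23^29 ≡ 9·58·34·23: 9·58 = 522 ≡ 34, then 34·34 = 1156 ≡ 58, then 58·23 = 1334 ≡ 53. So 23^29 ≡ 53 (mod 61).
Hence g⁻¹(23) = 53.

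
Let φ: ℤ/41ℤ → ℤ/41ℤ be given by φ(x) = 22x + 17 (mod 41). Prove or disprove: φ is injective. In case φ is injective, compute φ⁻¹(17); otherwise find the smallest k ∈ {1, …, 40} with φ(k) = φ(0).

0

Suppose φ(x_1) = φ(x_2) in ℤ/41ℤ. Then 22x_1 + 17 ≡ 22x_2 + 17 (mod 41), therefore 22(x_1 − x_2) ≡ 0 (mod 41).
Since gcd(22, 41) = 1, 22 is invertible modulo 41, hence x_1 − x_2 ≡ 0 (mod 41), i.e. x_1 = x_2.
Therefore φ is injective.
We now compute 22⁻¹ mod 41 explicitly. Euclid's algorithm: 41 = 1·22 + 19, 22 = 1·19 + 3, 19 = 6·3 + 1; back-substituting gives 1 = 28·22 − 15·41, so 22⁻¹ ≡ 28 (mod 41).
Since φ is injective, we find φ⁻¹(17): we need 22x ≡ 17 − 17 ≡ 0 (mod 41). Using 22⁻¹ = 28: x ≡ 28·0 = 0, so x = 0.
Check: φ(0) = 22·0 + 17 = 17 ≡ 17 (mod 41).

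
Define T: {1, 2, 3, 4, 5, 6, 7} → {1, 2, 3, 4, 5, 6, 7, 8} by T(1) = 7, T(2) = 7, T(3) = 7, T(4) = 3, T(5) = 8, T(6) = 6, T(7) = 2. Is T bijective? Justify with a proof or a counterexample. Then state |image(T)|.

T(1) = 7 = T(2) with 1 ≠ 2, so T is not injective, hence not bijective.
The image of T is {2, 3, 6, 7, 8}, which has 5 elements.

5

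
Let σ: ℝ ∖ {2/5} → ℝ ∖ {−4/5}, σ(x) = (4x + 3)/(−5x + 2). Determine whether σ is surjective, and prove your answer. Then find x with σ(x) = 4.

For any y ≠ −4/5, solving y(−5x + 2) = 4x + 3 for x gives a well-defined x ≠ 2/5. So σ is surjective.
Solving σ(x) = 4: cross-multiplying gives 4x + 3 = 4(−5x + 2), which rearranges to 24x = 5, so x = 5/24.

5/24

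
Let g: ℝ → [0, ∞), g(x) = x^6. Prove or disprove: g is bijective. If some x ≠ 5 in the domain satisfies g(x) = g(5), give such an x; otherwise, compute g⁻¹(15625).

g(5) = 15625 = (−5)^6 = g(−5) (since 6 is even), with 5 ≠ −5. So g is not injective, hence not bijective.
For the follow-up, such an x exists: taking x = −5 ∈ ℝ gives g(−5) = 15625 = g(5) with −5 ≠ 5.

-5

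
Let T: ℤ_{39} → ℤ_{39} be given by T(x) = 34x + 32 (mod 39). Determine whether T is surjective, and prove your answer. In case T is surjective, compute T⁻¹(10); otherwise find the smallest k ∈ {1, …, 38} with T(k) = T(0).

20

Since gcd(34, 39) = 1, 34 is invertible modulo 39. Euclid's algorithm: 39 = 1·34 + 5, 34 = 6·5 + 4, 5 = 1·4 + 1; back-substituting gives 1 = 31·34 − 27·39, so 34⁻¹ ≡ 31 (mod 39).
Then y ↦ 31(y − 32) is a two-sided inverse to T, so every y ∈ ℤ_{39} has a preimage.
Therefore T is surjective.
Since T is surjective, we compute T⁻¹(10): solve 34x + 32 ≡ 10 (mod 39), i.e. 34x ≡ 17 (mod 39).
Multiplying by 34⁻¹ = 31 gives x ≡ 31·17 = 527 = 13·39 + 20 ≡ 20 (mod 39).
Check: T(20) = 34·20 + 32 = 712 = 18·39 + 10 ≡ 10 (mod 39).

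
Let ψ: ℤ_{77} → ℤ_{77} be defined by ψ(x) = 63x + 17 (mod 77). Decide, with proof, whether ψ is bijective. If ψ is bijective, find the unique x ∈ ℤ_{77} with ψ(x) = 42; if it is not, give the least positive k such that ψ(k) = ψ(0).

We have gcd(63, 77) = 7 > 1. Taking a = 0 and b = 11: ψ(0) = 17 and ψ(11) = 63·11 + 17 = 710 ≡ 17 (mod 77).
So ψ(0) = ψ(11) while 0 ≠ 11, therefore ψ is not injective, hence not bijective.
Since ψ is not bijective, we find the least positive k with ψ(k) = ψ(0): this means 63k ≡ 0 (mod 77), i.e. 77 ∣ 63k. Since gcd(63, 77) = 7, dividing through by 7 this holds exactly when 11 ∣ 9k, and as gcd(9, 11) = 1, exactly when 11 ∣ k.
The smallest positive such k is 11.

11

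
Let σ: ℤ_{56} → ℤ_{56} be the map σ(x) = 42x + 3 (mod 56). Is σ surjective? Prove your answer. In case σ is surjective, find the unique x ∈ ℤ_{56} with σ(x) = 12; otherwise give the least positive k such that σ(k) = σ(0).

4

Since gcd(42, 56) = 14, we have 42x ≡ 0 (mod 14) for all x, so σ(x) ≡ 3 (mod 14).
But 0 ≢ 3 (mod 14), so 0 ∈ ℤ_{56} has no preimage. Hence σ is not surjective.
Since σ is not surjective, we find the least positive k with σ(k) = σ(0): this means 42k ≡ 0 (mod 56), i.e. 56 ∣ 42k. Since gcd(42, 56) = 14, dividing through by 14 this holds exactly when 4 ∣ 3k, and as gcd(3, 4) = 1, exactly when 4 ∣ k.
The smallest positive such k is 4.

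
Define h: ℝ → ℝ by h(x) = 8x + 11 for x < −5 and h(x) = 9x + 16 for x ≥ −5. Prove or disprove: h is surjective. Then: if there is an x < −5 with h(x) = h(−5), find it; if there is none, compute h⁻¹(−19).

-35/9

Both pieces are strictly increasing (slopes 8 and 9), so each is injective on its own interval.
The left piece maps (−∞, −5) onto (−∞, −29); the right piece maps [−5, ∞) onto [−29, ∞).
These images together cover ℝ, so h is surjective.
Because the two images are disjoint, no x < −5 has h(x) = h(−5), so we compute h⁻¹(−19): −19 lies in [−29, ∞), so solve 9x + 16 = −19: x = (−19 − 16)/9 = −35/9.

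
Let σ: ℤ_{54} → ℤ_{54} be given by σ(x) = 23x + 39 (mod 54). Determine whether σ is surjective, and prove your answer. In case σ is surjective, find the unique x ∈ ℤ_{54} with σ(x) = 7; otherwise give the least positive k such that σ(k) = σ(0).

Recall: surjectivity means every element of the codomain has a preimage under σ.
Since gcd(23, 54) = 1, 23 is invertible modulo 54. Euclid's algorithm: 54 = 2·23 + 8, 23 = 2·8 + 7, 8 = 1·7 + 1; back-substituting gives 1 = 47·23 − 20·54, so 23⁻¹ ≡ 47 (mod 54).
Then y ↦ 47(y − 39) is a two-sided inverse to σ, so every y ∈ ℤ_{54} has a preimage.
Hence σ is surjective.
Since σ is surjective, we find σ⁻¹(7): we need 23x ≡ 7 − 39 ≡ 22 (mod 54). Using 23⁻¹ = 47: x ≡ 47·22 = 1034 = 19·54 + 8, so x = 8.
Check: σ(8) = 23·8 + 39 = 223 = 4·54 + 7 ≡ 7 (mod 54).

8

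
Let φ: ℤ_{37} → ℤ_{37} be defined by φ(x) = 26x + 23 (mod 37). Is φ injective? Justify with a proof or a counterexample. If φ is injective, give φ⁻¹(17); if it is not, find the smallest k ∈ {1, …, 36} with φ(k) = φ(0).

Recall that φ is injective if φ(x_1) = φ(x_2) implies x_1 = x_2.
If φ(x_1) = φ(x_2), then 26x_1 ≡ 26x_2 (mod 37). Because gcd(26, 37) = 1, we may cancel 26 to get x_1 ≡ x_2 (mod 37).
Therefore φ is injective.
We now compute 26⁻¹ mod 37 explicitly. Euclid's algorithm: 37 = 1·26 + 11, 26 = 2·11 + 4, 11 = 2·4 + 3, 4 = 1·3 + 1; back-substituting gives 1 = 10·26 − 7·37, so 26⁻¹ ≡ 10 (mod 37).
Since φ is injective, we find φ⁻¹(17): we need 26x ≡ 17 − 23 ≡ 31 (mod 37). Using 26⁻¹ = 10: x ≡ 10·31 = 310 = 8·37 + 14, so x = 14.
Check: φ(14) = 26·14 + 23 = 387 = 10·37 + 17 ≡ 17 (mod 37).

14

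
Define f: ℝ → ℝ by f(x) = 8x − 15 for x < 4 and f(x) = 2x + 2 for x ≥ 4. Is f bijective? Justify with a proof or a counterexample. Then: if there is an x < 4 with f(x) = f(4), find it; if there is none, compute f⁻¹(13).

25/8

Both pieces are strictly increasing (slopes 8 and 2), so each is injective on its own interval.
The left piece maps (−∞, 4) onto (−∞, 17); the right piece maps [4, ∞) onto [10, ∞).
These images overlap. In particular f(4) = 10 (right piece), and solving 8x − 15 = 10 on the left piece gives x = 25/8 < 4.
So f(25/8) = f(4) with 25/8 ≠ 4, and f is not injective, hence not bijective. This x = 25/8 is the requested value below 4.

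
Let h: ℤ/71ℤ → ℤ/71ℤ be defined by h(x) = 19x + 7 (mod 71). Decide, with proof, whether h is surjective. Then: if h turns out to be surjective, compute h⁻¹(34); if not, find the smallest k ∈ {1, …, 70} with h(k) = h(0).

50

Since gcd(19, 71) = 1, 19 is invertible modulo 71. Euclid's algorithm: 71 = 3·19 + 14, 19 = 1·14 + 5, 14 = 2·5 + 4, 5 = 1·4 + 1; back-substituting gives 1 = 15·19 − 4·71, so 19⁻¹ ≡ 15 (mod 71).
For any y ∈ ℤ/71ℤ, x = 15(y − 7) mod 71 satisfies h(x) = 19·15(y − 7) + 7 ≡ y (since 19·15 ≡ 1 mod 71). So every y has a preimage.
So h is surjective.
Since h is surjective, we find h⁻¹(34): we need 19x ≡ 34 − 7 ≡ 27 (mod 71). Using 19⁻¹ = 15: x ≡ 15·27 = 405 = 5·71 + 50, so x = 50.
Check: h(50) = 19·50 + 7 = 957 = 13·71 + 34 ≡ 34 (mod 71).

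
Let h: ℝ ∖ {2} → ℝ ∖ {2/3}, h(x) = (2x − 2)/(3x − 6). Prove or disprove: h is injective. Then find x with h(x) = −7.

44/23

Suppose h(s) = h(t). Cross-multiplying: (2s − 2)(3t − 6) = (2t − 2)(3s − 6).
Expanding both sides and cancelling the symmetric terms leaves −6·(s − t) = 0. Since −6 ≠ 0, s = t. So h is injective.
Solving h(x) = −7: cross-multiplying gives 2x − 2 = −7(3x − 6), which rearranges to 23x = 44, so x = 44/23.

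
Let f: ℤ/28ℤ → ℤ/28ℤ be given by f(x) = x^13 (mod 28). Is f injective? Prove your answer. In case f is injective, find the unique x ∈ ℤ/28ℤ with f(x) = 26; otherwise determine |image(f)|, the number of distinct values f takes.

21

f(0) = 0^13 = 0.
f(14): Repeated squaring mod 28: 14^1 ≡ 14, 14^2 ≡ 14² = 196 ≡ 0, 14^4 ≡ 0² = 0, 14^8 ≡ 0² = 0. Since 13 = 8 + 4 + 1, 14^13 ≡ 0·0·14: 0·0 = 0, then 0·14 = 0. So 14^13 ≡ 0 (mod 28).
So f(0) = f(14) = 0 while 0 ≠ 14, therefore f is not injective.
Since f is not injective, we determine |image(f)|. Computing x^13 mod 28 for each x (by repeated squaring, reducing mod 28 at every step), the values f(0), f(1), …, f(27) are: 0, 1, 16, 3, 4, 5, 20, 7, 8, 9, 24, 11, 12, 13, 0, 15, 16, 17, 4, 19, 20, 21, 8, 23, 24, 25, 12, 27.
The distinct values are {0, 1, 3, 4, 5, 7, 8, 9, 11, 12, 13, 15, 16, 17, 19, 20, 21, 23, 24, 25, 27}; there are 21 of them.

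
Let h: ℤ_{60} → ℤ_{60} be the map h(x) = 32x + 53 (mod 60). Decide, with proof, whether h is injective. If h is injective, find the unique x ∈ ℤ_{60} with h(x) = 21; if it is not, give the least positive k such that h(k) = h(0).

15

Recall that h is injective when h(u) = h(v) forces u = v.
We have gcd(32, 60) = 4 > 1. Taking u = 0 and v = 15: h(0) = 53 and h(15) = 32·15 + 53 = 533 ≡ 53 (mod 60).
So h(0) = h(15) while 0 ≠ 15, thus h is not injective.
Since h is not injective, we find the least positive k with h(k) = h(0): this means 32k ≡ 0 (mod 60), i.e. 60 ∣ 32k. Since gcd(32, 60) = 4, dividing through by 4 this holds exactly when 15 ∣ 8k, and as gcd(8, 15) = 1, exactly when 15 ∣ k.
The smallest positive such k is 15.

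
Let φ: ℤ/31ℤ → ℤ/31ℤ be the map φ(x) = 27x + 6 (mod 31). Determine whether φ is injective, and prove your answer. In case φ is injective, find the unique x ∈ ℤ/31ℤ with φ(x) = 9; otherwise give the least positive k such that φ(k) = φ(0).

7

Suppose φ(u) = φ(v) in ℤ/31ℤ. Then 27u + 6 ≡ 27v + 6 (mod 31), thus 27(u − v) ≡ 0 (mod 31).
Since gcd(27, 31) = 1, 27 is invertible modulo 31, hence u − v ≡ 0 (mod 31), i.e. u = v.
Thus φ is injective.
We now compute 27⁻¹ mod 31 explicitly. Euclid's algorithm: 31 = 1·27 + 4, 27 = 6·4 + 3, 4 = 1·3 + 1; back-substituting gives 1 = 23·27 − 20·31, so 27⁻¹ ≡ 23 (mod 31).
Since φ is injective, we compute φ⁻¹(9): solve 27x + 6 ≡ 9 (mod 31), i.e. 27x ≡ 3 (mod 31).
Multiplying by 27⁻¹ = 23 gives x ≡ 23·3 = 69 = 2·31 + 7 ≡ 7 (mod 31).
Check: φ(7) = 27·7 + 6 = 195 = 6·31 + 9 ≡ 9 (mod 31).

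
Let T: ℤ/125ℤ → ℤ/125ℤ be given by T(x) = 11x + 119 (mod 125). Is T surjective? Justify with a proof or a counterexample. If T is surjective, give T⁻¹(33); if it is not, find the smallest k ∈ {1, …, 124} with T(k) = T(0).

Recall: T is surjective if every y in the codomain equals T(x) for some x in the domain.
Since gcd(11, 125) = 1, 11 is invertible modulo 125. Euclid's algorithm: 125 = 11·11 + 4, 11 = 2·4 + 3, 4 = 1·3 + 1; back-substituting gives 1 = 91·11 − 8·125, so 11⁻¹ ≡ 91 (mod 125).
For any y ∈ ℤ/125ℤ, x = 91(y − 119) mod 125 satisfies T(x) = 11·91(y − 119) + 119 ≡ y (since 11·91 ≡ 1 mod 125). So every y has a preimage.
Hence T is surjective.
Since T is surjective, we compute T⁻¹(33): solve 11x + 119 ≡ 33 (mod 125), i.e. 11x ≡ 39 (mod 125).
Multiplying by 11⁻¹ = 91 gives x ≡ 91·39 = 3549 = 28·125 + 49 ≡ 49 (mod 125).
Check: T(49) = 11·49 + 119 = 658 = 5·125 + 33 ≡ 33 (mod 125).

49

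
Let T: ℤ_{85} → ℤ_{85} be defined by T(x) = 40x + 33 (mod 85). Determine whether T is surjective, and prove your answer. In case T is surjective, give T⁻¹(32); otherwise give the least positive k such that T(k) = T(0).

17

Since gcd(40, 85) = 5, we have 40x ≡ 0 (mod 5) for all x, so T(x) ≡ 3 (mod 5).
But 0 ≢ 3 (mod 5), so 0 ∈ ℤ_{85} has no preimage. Therefore T is not surjective.
Since T is not surjective, we find the least positive k with T(k) = T(0): this means 40k ≡ 0 (mod 85), i.e. 85 ∣ 40k. Since gcd(40, 85) = 5, dividing through by 5 this holds exactly when 17 ∣ 8k, and as gcd(8, 17) = 1, exactly when 17 ∣ k.
The smallest positive such k is 17.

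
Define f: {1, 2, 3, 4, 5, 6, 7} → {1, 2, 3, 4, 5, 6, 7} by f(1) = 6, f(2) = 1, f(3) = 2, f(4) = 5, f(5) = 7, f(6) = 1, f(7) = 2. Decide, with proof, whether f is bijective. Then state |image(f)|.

5

f(2) = 1 = f(6) with 2 ≠ 6, so f is not injective, hence not bijective.
The image of f is {1, 2, 5, 6, 7}, which has 5 elements.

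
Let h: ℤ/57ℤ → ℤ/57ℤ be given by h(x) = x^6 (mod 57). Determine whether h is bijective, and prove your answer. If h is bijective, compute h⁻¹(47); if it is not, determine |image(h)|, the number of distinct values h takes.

8

h(2): Repeated squaring mod 57: 2^1 ≡ 2, 2^2 ≡ 2² = 4, 2^4 ≡ 4² = 16. Since 6 = 4 + 2, 2^6 ≡ 16·4: 16·4 = 64 ≡ 7. So 2^6 ≡ 7 (mod 57).
h(5): Repeated squaring mod 57: 5^1 ≡ 5, 5^2 ≡ 5² = 25, 5^4 ≡ 25² = 625 ≡ 55. Since 6 = 4 + 2, 5^6 ≡ 55·25: 55·25 = 1375 ≡ 7. So 5^6 ≡ 7 (mod 57).
So h(2) = h(5) = 7 while 2 ≠ 5, hence h is not injective, hence not bijective.
Since h is not bijective, we determine |image(h)|. Computing x^6 mod 57 for each x (by repeated squaring, reducing mod 57 at every step), the values h(0), h(1), …, h(56) are: 0, 1, 7, 45, 49, 7, 30, 1, 1, 30, 49, 1, 39, 49, 7, 30, 7, 7, 39, 19, 1, 45, 7, 49, 45, 49, 1, 39, 49, 49, 39, 1, 49, 45, 49, 7, 45, 1, 19, 39, 7, 7, 30, 7, 49, 39, 1, 49, 30, 1, 1, 30, 7, 49, 45, 7, 1.
The distinct values are {0, 1, 7, 19, 30, 39, 45, 49}; there are 8 of them.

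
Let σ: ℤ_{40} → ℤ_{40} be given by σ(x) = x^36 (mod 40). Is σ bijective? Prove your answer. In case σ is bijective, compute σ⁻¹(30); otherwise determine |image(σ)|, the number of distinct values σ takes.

σ(1) = 1^36 = 1.
σ(3): Repeated squaring mod 40: 3^1 ≡ 3, 3^2 ≡ 3² = 9, 3^4 ≡ 9² = 81 ≡ 1, 3^8 ≡ 1² = 1, 3^16 ≡ 1² = 1, 3^32 ≡ 1² = 1. Since 36 = 32 + 4, 3^36 ≡ 1·1: 1·1 = 1. So 3^36 ≡ 1 (mod 40).
So σ(1) = σ(3) = 1 while 1 ≠ 3, therefore σ is not injective, hence not bijective.
Since σ is not bijective, we determine |image(σ)|. Computing x^36 mod 40 for each x (by repeated squaring, reducing mod 40 at every step), the values σ(0), σ(1), …, σ(39) are: 0, 1, 16, 1, 16, 25, 16, 1, 16, 1, 0, 1, 16, 1, 16, 25, 16, 1, 16, 1, 0, 1, 16, 1, 16, 25, 16, 1, 16, 1, 0, 1, 16, 1, 16, 25, 16, 1, 16, 1.
The distinct values are {0, 1, 16, 25}; there are 4 of them.

4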